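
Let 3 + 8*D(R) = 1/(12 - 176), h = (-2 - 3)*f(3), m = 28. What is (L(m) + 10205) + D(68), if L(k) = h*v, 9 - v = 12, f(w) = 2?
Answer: 13427827/1312 ≈ 10235.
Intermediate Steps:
v = -3 (v = 9 - 1*12 = 9 - 12 = -3)
h = -10 (h = (-2 - 3)*2 = -5*2 = -10)
D(R) = -493/1312 (D(R) = -3/8 + 1/(8*(12 - 176)) = -3/8 + (⅛)/(-164) = -3/8 + (⅛)*(-1/164) = -3/8 - 1/1312 = -493/1312)
L(k) = 30 (L(k) = -10*(-3) = 30)
(L(m) + 10205) + D(68) = (30 + 10205) - 493/1312 = 10235 - 493/1312 = 13427827/1312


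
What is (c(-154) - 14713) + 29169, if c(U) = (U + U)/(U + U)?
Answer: 14457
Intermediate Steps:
c(U) = 1 (c(U) = (2*U)/((2*U)) = (2*U)*(1/(2*U)) = 1)
(c(-154) - 14713) + 29169 = (1 - 14713) + 29169 = -14712 + 29169 = 14457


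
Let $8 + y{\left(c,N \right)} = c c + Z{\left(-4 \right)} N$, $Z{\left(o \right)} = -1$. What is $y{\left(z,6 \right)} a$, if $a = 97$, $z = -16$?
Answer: $23474$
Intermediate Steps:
$y{\left(c,N \right)} = -8 + c^{2} - N$ ($y{\left(c,N \right)} = -8 - \left(N - c c\right) = -8 - \left(N - c^{2}\right) = -8 + c^{2} - N$)
$y{\left(z,6 \right)} a = \left(-8 + \left(-16\right)^{2} - 6\right) 97 = \left(-8 + 256 - 6\right) 97 = 242 \cdot 97 = 23474$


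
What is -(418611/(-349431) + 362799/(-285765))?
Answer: 27377509976/11095016635 ≈ 2.4675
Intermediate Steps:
-(418611/(-349431) + 362799/(-285765)) = -(418611*(-1/349431) + 362799*(-1/285765)) = -(-139537/116477 - 120933/95255) = -1*(-27377509976/11095016635) = 27377509976/11095016635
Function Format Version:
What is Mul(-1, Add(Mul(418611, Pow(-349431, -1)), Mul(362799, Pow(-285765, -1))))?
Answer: Rational(27377509976, 11095016635) ≈ 2.4675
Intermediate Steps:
Mul(-1, Add(Mul(418611, Pow(-349431, -1)), Mul(362799, Pow(-285765, -1)))) = Mul(-1, Add(Mul(418611, Rational(-1, 349431)), Mul(362799, Rational(-1, 285765)))) = Mul(-1, Add(Rational(-139537, 116477), Rational(-120933, 95255))) = Mul(-1, Rational(-27377509976, 11095016635)) = Rational(27377509976, 11095016635)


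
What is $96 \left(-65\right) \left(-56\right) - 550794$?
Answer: $-201354$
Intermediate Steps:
$96 \left(-65\right) \left(-56\right) - 550794 = \left(-6240\right) \left(-56\right) - 550794 = 349440 - 550794 = -201354$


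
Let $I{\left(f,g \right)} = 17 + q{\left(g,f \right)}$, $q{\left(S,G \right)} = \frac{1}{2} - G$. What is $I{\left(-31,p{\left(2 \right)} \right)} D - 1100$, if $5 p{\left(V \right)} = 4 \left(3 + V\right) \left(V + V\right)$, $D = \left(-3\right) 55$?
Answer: $- \frac{18205}{2} \approx -9102.5$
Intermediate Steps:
$q{\left(S,G \right)} = \frac{1}{2} - G$
$D = -165$
$p{\left(V \right)} = \frac{2 V \left(12 + 4 V\right)}{5}$ ($p{\left(V \right)} = \frac{4 \left(3 + V\right) \left(V + V\right)}{5} = \frac{\left(12 + 4 V\right) 2 V}{5} = \frac{2 V \left(12 + 4 V\right)}{5}$)
$I{\left(f,g \right)} = \frac{35}{2} - f$ ($I{\left(f,g \right)} = 17 - \left(- \frac{1}{2} + f\right) = \frac{35}{2} - f$)
$I{\left(-31,p{\left(2 \right)} \right)} D - 1100 = \left(\frac{35}{2} - -31\right) \left(-165\right) - 1100 = \left(\frac{35}{2} + 31\right) \left(-165\right) - 1100 = \frac{97}{2} \left(-165\right) - 1100 = - \frac{16005}{2} - 1100 = - \frac{18205}{2}$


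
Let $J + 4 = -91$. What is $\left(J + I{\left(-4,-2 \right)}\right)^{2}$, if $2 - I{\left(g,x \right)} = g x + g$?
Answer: $9409$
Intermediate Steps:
$I{\left(g,x \right)} = 2 - g - g x$ ($I{\left(g,x \right)} = 2 - \left(g x + g\right) = 2 - \left(g + g x\right) = 2 - g - g x$)
$J = -95$ ($J = -4 - 91 = -95$)
$\left(J + I{\left(-4,-2 \right)}\right)^{2} = \left(-95 - \left(-6 + 8\right)\right)^{2} = \left(-95 + \left(2 + 4 - 8\right)\right)^{2} = \left(-95 - 2\right)^{2} = \left(-97\right)^{2} = 9409$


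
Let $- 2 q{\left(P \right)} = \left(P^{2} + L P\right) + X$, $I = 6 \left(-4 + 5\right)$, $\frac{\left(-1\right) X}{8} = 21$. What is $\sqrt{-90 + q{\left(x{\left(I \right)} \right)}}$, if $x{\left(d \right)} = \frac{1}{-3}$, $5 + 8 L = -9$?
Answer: $\frac{i \sqrt{914}}{12} \approx 2.5194 i$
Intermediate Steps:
$L = - \frac{7}{4}$ ($L = - \frac{5}{8} + \frac{1}{8} \left(-9\right) = - \frac{5}{8} - \frac{9}{8} = - \frac{7}{4} \approx -1.75$)
$X = -168$ ($X = \left(-8\right) 21 = -168$)
$I = 6$ ($I = 6 \cdot 1 = 6$)
$x{\left(d \right)} = - \frac{1}{3}$
$q{\left(P \right)} = 84 - \frac{P^{2}}{2} + \frac{7 P}{8}$ ($q{\left(P \right)} = - \frac{\left(P^{2} - \frac{7 P}{4}\right) - 168}{2} = - \frac{-168 + P^{2} - \frac{7 P}{4}}{2} = 84 - \frac{P^{2}}{2} + \frac{7 P}{8}$)
$\sqrt{-90 + q{\left(x{\left(I \right)} \right)}} = \sqrt{-90 + \left(84 - \frac{\left(- \frac{1}{3}\right)^{2}}{2} + \frac{7}{8} \left(- \frac{1}{3}\right)\right)} = \sqrt{-90 - - \frac{6023}{72}} = \sqrt{-90 + \frac{6023}{72}} = \sqrt{- \frac{457}{72}} = \frac{i \sqrt{914}}{12}$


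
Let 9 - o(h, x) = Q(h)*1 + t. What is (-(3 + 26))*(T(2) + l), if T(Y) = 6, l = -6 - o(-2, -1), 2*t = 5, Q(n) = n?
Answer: 493/2 ≈ 246.50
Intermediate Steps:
t = 5/2 (t = (1/2)*5 = 5/2 ≈ 2.5000)
o(h, x) = 13/2 - h (o(h, x) = 9 - (h*1 + 5/2) = 9 - (h + 5/2) = 9 - (5/2 + h) = 9 + (-5/2 - h) = 13/2 - h)
l = -29/2 (l = -6 - (13/2 - 1*(-2)) = -6 - (13/2 + 2) = -6 - 1*17/2 = -6 - 17/2 = -29/2 ≈ -14.500)
(-(3 + 26))*(T(2) + l) = (-(3 + 26))*(6 - 29/2) = -1*29*(-17/2) = -29*(-17/2) = 493/2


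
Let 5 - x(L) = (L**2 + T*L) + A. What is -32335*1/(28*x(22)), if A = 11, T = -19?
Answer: 32335/2016 ≈ 16.039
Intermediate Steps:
x(L) = -6 - L**2 + 19*L (x(L) = 5 - ((L**2 - 19*L) + 11) = 5 - (11 + L**2 - 19*L) = 5 + (-11 - L**2 + 19*L) = -6 - L**2 + 19*L)
-32335*1/(28*x(22)) = -32335*1/(28*(-6 - 1*22**2 + 19*22)) = -32335*1/(28*(-6 - 1*484 + 418)) = -32335*1/(28*(-6 - 484 + 418)) = -32335/((-72*28)) = -32335/(-2016) = -32335*(-1/2016) = 32335/2016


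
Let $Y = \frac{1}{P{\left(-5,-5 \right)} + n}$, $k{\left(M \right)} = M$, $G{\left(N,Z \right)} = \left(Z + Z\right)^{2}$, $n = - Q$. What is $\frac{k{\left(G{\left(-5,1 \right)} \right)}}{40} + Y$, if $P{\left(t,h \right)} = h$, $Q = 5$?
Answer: $0$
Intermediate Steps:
$n = -5$ ($n = \left(-1\right) 5 = -5$)
$G{\left(N,Z \right)} = 4 Z^{2}$ ($G{\left(N,Z \right)} = \left(2 Z\right)^{2} = 4 Z^{2}$)
$Y = - \frac{1}{10}$ ($Y = \frac{1}{-5 - 5} = \frac{1}{-10} = - \frac{1}{10} \approx -0.1$)
$\frac{k{\left(G{\left(-5,1 \right)} \right)}}{40} + Y = \frac{4 \cdot 1^{2}}{40} - \frac{1}{10} = \frac{4 \cdot 1}{40} - \frac{1}{10} = \frac{1}{40} \cdot 4 - \frac{1}{10} = \frac{1}{10} - \frac{1}{10} = 0$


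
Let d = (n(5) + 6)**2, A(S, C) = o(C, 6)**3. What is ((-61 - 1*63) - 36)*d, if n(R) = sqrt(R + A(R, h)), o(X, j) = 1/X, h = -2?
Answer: -6540 - 480*sqrt(78) ≈ -10779.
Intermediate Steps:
A(S, C) = C**(-3) (A(S, C) = (1/C)**3 = C**(-3))
n(R) = sqrt(-1/8 + R) (n(R) = sqrt(R + (-2)**(-3)) = sqrt(R - 1/8) = sqrt(-1/8 + R))
d = (6 + sqrt(78)/4)**2 (d = (sqrt(-2 + 16*5)/4 + 6)**2 = (sqrt(-2 + 80)/4 + 6)**2 = (sqrt(78)/4 + 6)**2 = (6 + sqrt(78)/4)**2 ≈ 67.370)
((-61 - 1*63) - 36)*d = ((-61 - 1*63) - 36)*((24 + sqrt(78))**2/16) = ((-61 - 63) - 36)*((24 + sqrt(78))**2/16) = (-124 - 36)*((24 + sqrt(78))**2/16) = -10*(24 + sqrt(78))**2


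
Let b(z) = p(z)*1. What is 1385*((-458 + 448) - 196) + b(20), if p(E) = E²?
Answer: -284910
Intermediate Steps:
b(z) = z² (b(z) = z²*1 = z²)
1385*((-458 + 448) - 196) + b(20) = 1385*((-458 + 448) - 196) + 20² = 1385*(-10 - 196) + 400 = 1385*(-206) + 400 = -285310 + 400 = -284910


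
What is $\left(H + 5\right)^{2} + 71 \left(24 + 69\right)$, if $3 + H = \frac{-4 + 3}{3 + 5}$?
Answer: $\frac{422817}{64} \approx 6606.5$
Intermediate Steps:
$H = - \frac{25}{8}$ ($H = -3 + \frac{-4 + 3}{3 + 5} = -3 - \frac{1}{8} = - \frac{25}{8} \approx -3.125$)
$\left(H + 5\right)^{2} + 71 \left(24 + 69\right) = \left(- \frac{25}{8} + 5\right)^{2} + 71 \left(24 + 69\right) = \left(\frac{15}{8}\right)^{2} + 71 \cdot 93 = \frac{225}{64} + 6603 = \frac{422817}{64}$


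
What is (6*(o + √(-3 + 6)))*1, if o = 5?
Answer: 30 + 6*√3 ≈ 40.392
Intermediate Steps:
(6*(o + √(-3 + 6)))*1 = (6*(5 + √(-3 + 6)))*1 = (6*(5 + √3))*1 = (30 + 6*√3)*1 = 30 + 6*√3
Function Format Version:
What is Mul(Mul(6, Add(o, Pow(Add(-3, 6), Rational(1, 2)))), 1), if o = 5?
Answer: Add(30, Mul(6, Pow(3, Rational(1, 2)))) ≈ 40.392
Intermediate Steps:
Mul(Mul(6, Add(o, Pow(Add(-3, 6), Rational(1, 2)))), 1) = Mul(Mul(6, Add(5, Pow(Add(-3, 6), Rational(1, 2)))), 1) = Mul(Mul(6, Add(5, Pow(3, Rational(1, 2)))), 1) = Mul(Add(30, Mul(6, Pow(3, Rational(1, 2)))), 1) = Add(30, Mul(6, Pow(3, Rational(1, 2))))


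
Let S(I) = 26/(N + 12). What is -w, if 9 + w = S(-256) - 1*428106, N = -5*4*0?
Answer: 2568677/6 ≈ 4.2811e+5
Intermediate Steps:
N = 0 (N = -20*0 = 0)
S(I) = 13/6 (S(I) = 26/(0 + 12) = 26/12 = (1/12)*26 = 13/6)
w = -2568677/6 (w = -9 + (13/6 - 1*428106) = -9 + (13/6 - 428106) = -9 - 2568623/6 = -2568677/6 ≈ -4.2811e+5)
-w = -1*(-2568677/6) = 2568677/6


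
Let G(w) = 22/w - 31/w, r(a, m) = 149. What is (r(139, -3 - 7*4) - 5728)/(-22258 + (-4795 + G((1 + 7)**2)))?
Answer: 51008/247343 ≈ 0.20622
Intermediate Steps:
G(w) = -9/w
(r(139, -3 - 7*4) - 5728)/(-22258 + (-4795 + G((1 + 7)**2))) = (149 - 5728)/(-22258 + (-4795 - 9/(1 + 7)**2)) = -5579/(-22258 + (-4795 - 9/(8**2))) = -5579/(-22258 + (-4795 - 9/64)) = -5579/(-22258 - 306889/64) = -5579/(-1731401/64) = -5579*(-64/1731401) = 51008/247343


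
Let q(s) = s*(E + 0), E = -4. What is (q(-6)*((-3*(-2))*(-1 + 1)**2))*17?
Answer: 0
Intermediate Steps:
q(s) = -4*s (q(s) = s*(-4 + 0) = s*(-4) = -4*s)
(q(-6)*((-3*(-2))*(-1 + 1)**2))*17 = ((-4*(-6))*((-3*(-2))*(-1 + 1)**2))*17 = (24*(6*0**2))*17 = (24*(6*0))*17 = (24*0)*17 = 0*17 = 0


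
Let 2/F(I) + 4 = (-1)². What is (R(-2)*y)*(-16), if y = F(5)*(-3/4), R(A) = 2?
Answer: -16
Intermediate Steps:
F(I) = -⅔ (F(I) = 2/(-4 + (-1)²) = 2/(-4 + 1) = 2/(-3) = 2*(-⅓) = -⅔)
y = ½ (y = -(-2)/4 = -⅔*(-¾) = ½ ≈ 0.50000)
(R(-2)*y)*(-16) = (2*(½))*(-16) = 1*(-16) = -16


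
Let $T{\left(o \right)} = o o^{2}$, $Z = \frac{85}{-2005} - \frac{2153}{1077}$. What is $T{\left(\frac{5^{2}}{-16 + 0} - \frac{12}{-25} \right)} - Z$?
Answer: $\frac{21365411092651}{27640128000000} \approx 0.77299$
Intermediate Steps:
$Z = - \frac{881662}{431877}$ ($Z = 85 \left(- \frac{1}{2005}\right) - \frac{2153}{1077} = - \frac{17}{401} - \frac{2153}{1077} = - \frac{881662}{431877} \approx -2.0415$)
$T{\left(o \right)} = o^{3}$
$T{\left(\frac{5^{2}}{-16 + 0} - \frac{12}{-25} \right)} - Z = \left(\frac{5^{2}}{-16 + 0} - \frac{12}{-25}\right)^{3} - - \frac{881662}{431877} = \left(\frac{25}{-16} - - \frac{12}{25}\right)^{3} + \frac{881662}{431877} = \left(25 \left(- \frac{1}{16}\right) + \frac{12}{25}\right)^{3} + \frac{881662}{431877} = \left(- \frac{25}{16} + \frac{12}{25}\right)^{3} + \frac{881662}{431877} = \left(- \frac{433}{400}\right)^{3} + \frac{881662}{431877} = - \frac{81182737}{64000000} + \frac{881662}{431877} = \frac{21365411092651}{27640128000000}$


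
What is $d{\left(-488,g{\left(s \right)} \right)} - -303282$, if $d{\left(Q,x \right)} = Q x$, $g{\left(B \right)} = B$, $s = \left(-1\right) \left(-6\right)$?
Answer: $300354$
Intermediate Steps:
$s = 6$
$d{\left(-488,g{\left(s \right)} \right)} - -303282 = \left(-488\right) 6 - -303282 = -2928 + 303282 = 300354$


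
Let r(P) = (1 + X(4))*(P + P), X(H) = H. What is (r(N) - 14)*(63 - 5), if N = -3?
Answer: -2552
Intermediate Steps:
r(P) = 10*P (r(P) = (1 + 4)*(P + P) = 5*(2*P) = 10*P)
(r(N) - 14)*(63 - 5) = (10*(-3) - 14)*(63 - 5) = (-30 - 14)*58 = -44*58 = -2552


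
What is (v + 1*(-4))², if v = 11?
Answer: 49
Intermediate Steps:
(v + 1*(-4))² = (11 + 1*(-4))² = (11 - 4)² = 7² = 49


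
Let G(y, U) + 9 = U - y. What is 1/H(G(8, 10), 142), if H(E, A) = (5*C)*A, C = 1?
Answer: 1/710 ≈ 0.0014085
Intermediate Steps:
G(y, U) = -9 + U - y (G(y, U) = -9 + (U - y) = -9 + U - y)
H(E, A) = 5*A (H(E, A) = (5*1)*A = 5*A)
1/H(G(8, 10), 142) = 1/(5*142) = 1/710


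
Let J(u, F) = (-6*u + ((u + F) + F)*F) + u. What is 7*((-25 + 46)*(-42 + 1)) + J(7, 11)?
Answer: -5743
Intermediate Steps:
J(u, F) = -5*u + F*(u + 2*F) (J(u, F) = (-6*u + ((F + u) + F)*F) + u = (-6*u + (u + 2*F)*F) + u = (-6*u + F*(u + 2*F)) + u = -5*u + F*(u + 2*F))
7*((-25 + 46)*(-42 + 1)) + J(7, 11) = 7*((-25 + 46)*(-42 + 1)) + (-5*7 + 2*11² + 11*7) = 7*(21*(-41)) + (-35 + 2*121 + 77) = 7*(-861) + (-35 + 242 + 77) = -6027 + 284 = -5743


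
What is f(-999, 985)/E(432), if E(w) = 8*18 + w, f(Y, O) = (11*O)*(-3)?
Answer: -10835/192 ≈ -56.432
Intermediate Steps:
f(Y, O) = -33*O
E(w) = 144 + w
f(-999, 985)/E(432) = (-33*985)/(144 + 432) = -32505/576 = -32505*1/576 = -10835/192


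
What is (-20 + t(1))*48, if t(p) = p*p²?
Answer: -912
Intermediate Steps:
t(p) = p³
(-20 + t(1))*48 = (-20 + 1³)*48 = (-20 + 1)*48 = -19*48 = -912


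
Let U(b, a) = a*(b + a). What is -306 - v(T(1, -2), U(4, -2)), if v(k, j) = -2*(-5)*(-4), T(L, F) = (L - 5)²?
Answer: -266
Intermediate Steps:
U(b, a) = a*(a + b)
T(L, F) = (-5 + L)²
v(k, j) = -40 (v(k, j) = 10*(-4) = -40)
-306 - v(T(1, -2), U(4, -2)) = -306 - 1*(-40) = -306 + 40 = -266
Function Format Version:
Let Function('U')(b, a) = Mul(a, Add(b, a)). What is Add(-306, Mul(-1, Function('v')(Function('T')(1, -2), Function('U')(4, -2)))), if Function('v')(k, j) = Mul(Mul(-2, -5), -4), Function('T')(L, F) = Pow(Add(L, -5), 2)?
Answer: -266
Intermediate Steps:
Function('U')(b, a) = Mul(a, Add(a, b))
Function('T')(L, F) = Pow(Add(-5, L), 2)
Function('v')(k, j) = -40 (Function('v')(k, j) = Mul(10, -4) = -40)
Add(-306, Mul(-1, Function('v')(Function('T')(1, -2), Function('U')(4, -2)))) = Add(-306, Mul(-1, -40)) = Add(-306, 40) = -266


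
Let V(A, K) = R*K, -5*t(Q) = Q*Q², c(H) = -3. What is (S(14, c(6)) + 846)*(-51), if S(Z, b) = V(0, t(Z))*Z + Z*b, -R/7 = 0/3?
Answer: -41004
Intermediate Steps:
t(Q) = -Q³/5 (t(Q) = -Q*Q²/5 = -Q³/5)
R = 0 (R = -0/3 = -7*0 = 0)
V(A, K) = 0 (V(A, K) = 0*K = 0)
S(Z, b) = Z*b (S(Z, b) = 0*Z + Z*b = 0 + Z*b = Z*b)
(S(14, c(6)) + 846)*(-51) = (14*(-3) + 846)*(-51) = (-42 + 846)*(-51) = 804*(-51) = -41004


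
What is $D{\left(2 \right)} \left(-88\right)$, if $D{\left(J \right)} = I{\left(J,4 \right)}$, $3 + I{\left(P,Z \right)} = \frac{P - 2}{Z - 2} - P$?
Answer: $440$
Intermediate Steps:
$I{\left(P,Z \right)} = -3 - P + \frac{-2 + P}{-2 + Z}$ ($I{\left(P,Z \right)} = -3 - \left(P - \frac{P - 2}{Z - 2}\right) = -3 - \left(P - \frac{-2 + P}{-2 + Z}\right) = -3 - P + \frac{-2 + P}{-2 + Z}$)
$D{\left(J \right)} = -4 - \frac{J}{2}$ ($D{\left(J \right)} = \frac{4 - 12 + 3 J - J 4}{-2 + 4} = \frac{4 - 12 + 3 J - 4 J}{2} = \frac{-8 - J}{2} = -4 - \frac{J}{2}$)
$D{\left(2 \right)} \left(-88\right) = \left(-4 - 1\right) \left(-88\right) = \left(-5\right) \left(-88\right) = 440$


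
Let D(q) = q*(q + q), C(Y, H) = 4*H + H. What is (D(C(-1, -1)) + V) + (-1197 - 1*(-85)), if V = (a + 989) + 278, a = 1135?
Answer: 1340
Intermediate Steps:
C(Y, H) = 5*H
D(q) = 2*q² (D(q) = q*(2*q) = 2*q²)
V = 2402 (V = (1135 + 989) + 278 = 2124 + 278 = 2402)
(D(C(-1, -1)) + V) + (-1197 - 1*(-85)) = (2*(5*(-1))² + 2402) + (-1197 - 1*(-85)) = (2*(-5)² + 2402) + (-1197 + 85) = (2*25 + 2402) - 1112 = (50 + 2402) - 1112 = 2452 - 1112 = 1340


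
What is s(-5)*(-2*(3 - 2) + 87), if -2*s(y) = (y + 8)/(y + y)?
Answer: 51/4 ≈ 12.750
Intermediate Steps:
s(y) = -(8 + y)/(4*y) (s(y) = -(y + 8)/(2*(y + y)) = -(8 + y)/(2*(2*y)) = -(8 + y)*1/(2*y)/2 = -(8 + y)/(4*y))
s(-5)*(-2*(3 - 2) + 87) = ((¼)*(-8 - 1*(-5))/(-5))*(-2*(3 - 2) + 87) = ((¼)*(-⅕)*(-8 + 5))*(-2*1 + 87) = ((¼)*(-⅕)*(-3))*(-2 + 87) = (3/20)*85 = 51/4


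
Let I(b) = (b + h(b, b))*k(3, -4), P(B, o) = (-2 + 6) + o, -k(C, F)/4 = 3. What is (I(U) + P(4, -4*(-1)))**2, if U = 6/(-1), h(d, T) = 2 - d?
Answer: 256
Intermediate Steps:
k(C, F) = -12 (k(C, F) = -4*3 = -12)
P(B, o) = 4 + o
U = -6 (U = 6*(-1) = -6)
I(b) = -24 (I(b) = (b + (2 - b))*(-12) = 2*(-12) = -24)
(I(U) + P(4, -4*(-1)))**2 = (-24 + (4 - 4*(-1)))**2 = (-24 + (4 + 4))**2 = (-24 + 8)**2 = (-16)**2 = 256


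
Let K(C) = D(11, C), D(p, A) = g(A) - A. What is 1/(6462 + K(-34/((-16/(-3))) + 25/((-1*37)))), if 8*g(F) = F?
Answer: 2368/15316625 ≈ 0.00015460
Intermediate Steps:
g(F) = F/8
D(p, A) = -7*A/8 (D(p, A) = A/8 - A = -7*A/8)
K(C) = -7*C/8
1/(6462 + K(-34/((-16/(-3))) + 25/((-1*37)))) = 1/(6462 - 7*(-34/((-16/(-3))) + 25/((-1*37)))/8) = 1/(6462 - 7*(-34/((-16*(-1/3))) + 25/(-37))/8) = 1/(6462 - 7*(-34/16/3 + 25*(-1/37))/8) = 1/(6462 - 7*(-34*3/16 - 25/37)/8) = 1/(6462 - 7*(-51/8 - 25/37)/8) = 1/(6462 - 7/8*(-2087/296)) = 1/(6462 + 14609/2368) = 1/(15316625/2368) = 2368/15316625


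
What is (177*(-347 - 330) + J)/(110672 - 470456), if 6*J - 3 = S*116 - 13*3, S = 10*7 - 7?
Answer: 2081/6312 ≈ 0.32969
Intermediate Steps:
S = 63 (S = 70 - 7 = 63)
J = 1212 (J = ½ + (63*116 - 13*3)/6 = ½ + (7308 - 39)/6 = ½ + (⅙)*7269 = ½ + 2423/2 = 1212)
(177*(-347 - 330) + J)/(110672 - 470456) = (177*(-347 - 330) + 1212)/(110672 - 470456) = (177*(-677) + 1212)/(-359784) = (-119829 + 1212)*(-1/359784) = -118617*(-1/359784) = 2081/6312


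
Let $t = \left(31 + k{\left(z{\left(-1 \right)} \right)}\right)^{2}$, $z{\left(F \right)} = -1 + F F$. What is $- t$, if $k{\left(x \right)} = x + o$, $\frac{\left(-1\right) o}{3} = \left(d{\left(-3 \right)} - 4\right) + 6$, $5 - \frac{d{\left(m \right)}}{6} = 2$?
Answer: $-841$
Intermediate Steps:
$d{\left(m \right)} = 18$ ($d{\left(m \right)} = 30 - 12 = 18$)
$z{\left(F \right)} = -1 + F^{2}$
$o = -60$ ($o = - 3 \left(\left(18 - 4\right) + 6\right) = - 3 \left(14 + 6\right) = \left(-3\right) 20 = -60$)
$k{\left(x \right)} = -60 + x$ ($k{\left(x \right)} = x - 60 = -60 + x$)
$t = 841$ ($t = \left(31 - \left(61 - 1\right)\right)^{2} = \left(31 + \left(-60 + \left(-1 + 1\right)\right)\right)^{2} = \left(31 + \left(-60 + 0\right)\right)^{2} = \left(31 - 60\right)^{2} = \left(-29\right)^{2} = 841$)
$- t = \left(-1\right) 841 = -841$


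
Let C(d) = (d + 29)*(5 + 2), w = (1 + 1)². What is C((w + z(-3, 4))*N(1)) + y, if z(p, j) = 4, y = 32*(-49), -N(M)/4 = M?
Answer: -1589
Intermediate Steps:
N(M) = -4*M
y = -1568
w = 4 (w = 2² = 4)
C(d) = 203 + 7*d (C(d) = (29 + d)*7 = 203 + 7*d)
C((w + z(-3, 4))*N(1)) + y = (203 + 7*((4 + 4)*(-4*1))) - 1568 = (203 + 7*(8*(-4))) - 1568 = (203 + 7*(-32)) - 1568 = (203 - 224) - 1568 = -21 - 1568 = -1589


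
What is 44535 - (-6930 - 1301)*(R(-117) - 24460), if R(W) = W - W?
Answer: -201285725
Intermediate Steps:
R(W) = 0
44535 - (-6930 - 1301)*(R(-117) - 24460) = 44535 - (-6930 - 1301)*(0 - 24460) = 44535 - (-8231)*(-24460) = 44535 - 1*201330260 = 44535 - 201330260 = -201285725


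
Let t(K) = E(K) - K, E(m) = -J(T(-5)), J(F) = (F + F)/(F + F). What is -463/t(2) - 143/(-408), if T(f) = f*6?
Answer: 21037/136 ≈ 154.68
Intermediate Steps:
T(f) = 6*f
J(F) = 1 (J(F) = (2*F)/((2*F)) = (2*F)*(1/(2*F)) = 1)
E(m) = -1 (E(m) = -1*1 = -1)
t(K) = -1 - K
-463/t(2) - 143/(-408) = -463/(-1 - 1*2) - 143/(-408) = -463/(-1 - 2) - 143*(-1/408) = -463/(-3) + 143/408 = -463*(-⅓) + 143/408 = 463/3 + 143/408 = 21037/136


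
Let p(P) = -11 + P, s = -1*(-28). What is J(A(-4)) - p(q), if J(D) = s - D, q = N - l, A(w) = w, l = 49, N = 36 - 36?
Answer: 92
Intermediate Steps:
N = 0
s = 28
q = -49 (q = 0 - 1*49 = 0 - 49 = -49)
J(D) = 28 - D
J(A(-4)) - p(q) = (28 - 1*(-4)) - (-11 - 49) = (28 + 4) - 1*(-60) = 32 + 60 = 92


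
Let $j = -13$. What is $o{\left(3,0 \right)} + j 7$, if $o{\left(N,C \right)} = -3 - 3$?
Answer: $-97$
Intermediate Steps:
$o{\left(N,C \right)} = -6$ ($o{\left(N,C \right)} = -3 - 3 = -6$)
$o{\left(3,0 \right)} + j 7 = -6 - 91 = -97$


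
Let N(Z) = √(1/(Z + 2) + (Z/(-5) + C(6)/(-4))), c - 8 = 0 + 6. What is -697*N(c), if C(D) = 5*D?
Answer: -2091*I*√455/20 ≈ -2230.1*I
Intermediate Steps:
c = 14 (c = 8 + (0 + 6) = 8 + 6 = 14)
N(Z) = √(-15/2 + 1/(2 + Z) - Z/5) (N(Z) = √(1/(Z + 2) + (Z/(-5) + (5*6)/(-4))) = √(1/(2 + Z) + (Z*(-⅕) + 30*(-¼))) = √(1/(2 + Z) + (-Z/5 - 15/2)) = √(1/(2 + Z) + (-15/2 - Z/5)) = √(-15/2 + 1/(2 + Z) - Z/5))
-697*N(c) = -697*√(-750 - 20*14 + 100/(2 + 14))/10 = -697*√(-750 - 280 + 100/16)/10 = -697*√(-750 - 280 + 100*(1/16))/10 = -697*√(-750 - 280 + 25/4)/10 = -697*√(-4095/4)/10 = -697*3*I*√455/2/10 = -2091*I*√455/20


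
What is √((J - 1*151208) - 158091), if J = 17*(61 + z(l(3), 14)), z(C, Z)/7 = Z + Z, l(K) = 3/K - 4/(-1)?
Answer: I*√304930 ≈ 552.21*I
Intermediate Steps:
l(K) = 4 + 3/K (l(K) = 3/K - 4*(-1) = 3/K + 4 = 4 + 3/K)
z(C, Z) = 14*Z (z(C, Z) = 7*(Z + Z) = 7*(2*Z) = 14*Z)
J = 4369 (J = 17*(61 + 14*14) = 17*(61 + 196) = 17*257 = 4369)
√((J - 1*151208) - 158091) = √((4369 - 1*151208) - 158091) = √((4369 - 151208) - 158091) = √(-146839 - 158091) = √(-304930) = I*√304930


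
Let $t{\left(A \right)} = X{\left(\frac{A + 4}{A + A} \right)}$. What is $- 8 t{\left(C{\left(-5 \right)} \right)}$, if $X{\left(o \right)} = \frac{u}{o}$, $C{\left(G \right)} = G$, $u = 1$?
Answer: $-80$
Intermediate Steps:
$X{\left(o \right)} = \frac{1}{o}$ ($X{\left(o \right)} = 1 \frac{1}{o} = \frac{1}{o}$)
$t{\left(A \right)} = \frac{2 A}{4 + A}$ ($t{\left(A \right)} = \frac{1}{\frac{1}{A + A} \left(A + 4\right)} = \frac{1}{\frac{1}{2 A} \left(4 + A\right)} = \frac{1}{\frac{1}{2} \frac{1}{A} \left(4 + A\right)} = \frac{2 A}{4 + A}$)
$- 8 t{\left(C{\left(-5 \right)} \right)} = - 8 \cdot 2 \left(-5\right) \frac{1}{4 - 5} = - 8 \cdot 2 \left(-5\right) \frac{1}{-1} = - 8 \cdot 2 \left(-5\right) \left(-1\right) = \left(-8\right) 10 = -80$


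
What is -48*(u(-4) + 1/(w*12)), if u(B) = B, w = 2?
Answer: 190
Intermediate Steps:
-48*(u(-4) + 1/(w*12)) = -48*(-4 + 1/(2*12)) = -48*(-4 + 1/24) = -48*(-95/24) = 190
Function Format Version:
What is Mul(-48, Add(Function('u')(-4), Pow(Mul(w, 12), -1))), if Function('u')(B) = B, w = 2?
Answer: 190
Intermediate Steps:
Mul(-48, Add(Function('u')(-4), Pow(Mul(w, 12), -1))) = Mul(-48, Add(-4, Pow(Mul(2, 12), -1))) = Mul(-48, Add(-4, Pow(24, -1))) = Mul(-48, Add(-4, Rational(1, 24))) = Mul(-48, Rational(-95, 24)) = 190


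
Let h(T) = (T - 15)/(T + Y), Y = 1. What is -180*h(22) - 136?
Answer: -4388/23 ≈ -190.78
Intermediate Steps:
h(T) = (-15 + T)/(1 + T) (h(T) = (T - 15)/(T + 1) = (-15 + T)/(1 + T))
-180*h(22) - 136 = -180*(-15 + 22)/(1 + 22) - 136 = -180*7/23 - 136 = -1260/23 - 136 = -4388/23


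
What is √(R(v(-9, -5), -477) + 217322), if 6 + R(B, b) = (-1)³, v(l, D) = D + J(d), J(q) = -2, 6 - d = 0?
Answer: 7*√4435 ≈ 466.17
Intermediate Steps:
d = 6 (d = 6 - 1*0 = 6 + 0 = 6)
v(l, D) = -2 + D (v(l, D) = D - 2 = -2 + D)
R(B, b) = -7 (R(B, b) = -6 + (-1)³ = -6 - 1 = -7)
√(R(v(-9, -5), -477) + 217322) = √(-7 + 217322) = √217315 = 7*√4435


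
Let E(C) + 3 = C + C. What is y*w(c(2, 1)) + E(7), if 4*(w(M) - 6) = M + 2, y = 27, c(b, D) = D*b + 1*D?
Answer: 827/4 ≈ 206.75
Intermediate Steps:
c(b, D) = D + D*b (c(b, D) = D*b + D = D + D*b)
E(C) = -3 + 2*C (E(C) = -3 + (C + C) = -3 + 2*C)
w(M) = 13/2 + M/4 (w(M) = 6 + (M + 2)/4 = 6 + (2 + M)/4 = 6 + (1/2 + M/4) = 13/2 + M/4)
y*w(c(2, 1)) + E(7) = 27*(13/2 + (1*(1 + 2))/4) + (-3 + 2*7) = 27*(13/2 + (1*3)/4) + (-3 + 14) = 27*(13/2 + (1/4)*3) + 11 = 27*(13/2 + 3/4) + 11 = 27*(29/4) + 11 = 783/4 + 11 = 827/4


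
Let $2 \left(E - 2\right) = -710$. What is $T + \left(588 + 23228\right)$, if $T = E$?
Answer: $23463$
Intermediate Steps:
$E = -353$ ($E = 2 + \frac{1}{2} \left(-710\right) = 2 - 355 = -353$)
$T = -353$
$T + \left(588 + 23228\right) = -353 + \left(588 + 23228\right) = -353 + 23816 = 23463$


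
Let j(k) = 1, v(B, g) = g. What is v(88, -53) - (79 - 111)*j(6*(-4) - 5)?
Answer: -21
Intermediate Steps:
v(88, -53) - (79 - 111)*j(6*(-4) - 5) = -53 - (79 - 111) = -53 - (-32) = -53 - 1*(-32) = -53 + 32 = -21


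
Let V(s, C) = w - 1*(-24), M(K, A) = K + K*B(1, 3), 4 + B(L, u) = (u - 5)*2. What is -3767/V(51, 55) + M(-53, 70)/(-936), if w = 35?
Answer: -3547801/55224 ≈ -64.244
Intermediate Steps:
B(L, u) = -14 + 2*u (B(L, u) = -4 + (u - 5)*2 = -4 + (-5 + u)*2 = -4 + (-10 + 2*u) = -14 + 2*u)
M(K, A) = -7*K (M(K, A) = K + K*(-14 + 2*3) = K + K*(-14 + 6) = K + K*(-8) = K - 8*K = -7*K)
V(s, C) = 59 (V(s, C) = 35 - 1*(-24) = 35 + 24 = 59)
-3767/V(51, 55) + M(-53, 70)/(-936) = -3767/59 - 7*(-53)/(-936) = -3767*1/59 + 371*(-1/936) = -3767/59 - 371/936 = -3547801/55224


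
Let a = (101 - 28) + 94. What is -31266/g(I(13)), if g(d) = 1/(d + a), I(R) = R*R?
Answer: -10505376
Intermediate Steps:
I(R) = R**2
a = 167 (a = 73 + 94 = 167)
g(d) = 1/(167 + d) (g(d) = 1/(d + 167) = 1/(167 + d))
-31266/g(I(13)) = -31266/(1/(167 + 13**2)) = -31266/(1/(167 + 169)) = -31266/(1/336) = -31266/1/336 = -31266*336 = -10505376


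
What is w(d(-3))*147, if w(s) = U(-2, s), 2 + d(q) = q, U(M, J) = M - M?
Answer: 0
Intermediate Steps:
U(M, J) = 0
d(q) = -2 + q
w(s) = 0
w(d(-3))*147 = 0*147 = 0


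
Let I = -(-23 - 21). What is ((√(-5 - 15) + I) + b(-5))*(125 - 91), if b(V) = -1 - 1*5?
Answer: 1292 + 68*I*√5 ≈ 1292.0 + 152.05*I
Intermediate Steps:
I = 44 (I = -1*(-44) = 44)
b(V) = -6 (b(V) = -1 - 5 = -6)
((√(-5 - 15) + I) + b(-5))*(125 - 91) = ((√(-5 - 15) + 44) - 6)*(125 - 91) = ((√(-20) + 44) - 6)*34 = ((2*I*√5 + 44) - 6)*34 = ((44 + 2*I*√5) - 6)*34 = (38 + 2*I*√5)*34 = 1292 + 68*I*√5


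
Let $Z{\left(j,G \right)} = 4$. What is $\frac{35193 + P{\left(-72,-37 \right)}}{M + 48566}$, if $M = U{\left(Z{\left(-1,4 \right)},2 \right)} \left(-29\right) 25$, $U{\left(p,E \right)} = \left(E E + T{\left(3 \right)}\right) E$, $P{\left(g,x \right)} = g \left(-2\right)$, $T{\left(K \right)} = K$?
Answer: $\frac{35337}{38416} \approx 0.91985$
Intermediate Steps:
$P{\left(g,x \right)} = - 2 g$
$U{\left(p,E \right)} = E \left(3 + E^{2}\right)$ ($U{\left(p,E \right)} = \left(E E + 3\right) E = \left(E^{2} + 3\right) E = \left(3 + E^{2}\right) E = E \left(3 + E^{2}\right)$)
$M = -10150$ ($M = 2 \left(3 + 2^{2}\right) \left(-29\right) 25 = 2 \left(3 + 4\right) \left(-29\right) 25 = 2 \cdot 7 \left(-29\right) 25 = 14 \left(-29\right) 25 = \left(-406\right) 25 = -10150$)
$\frac{35193 + P{\left(-72,-37 \right)}}{M + 48566} = \frac{35193 - -144}{-10150 + 48566} = \frac{35193 + 144}{38416} = 35337 \cdot \frac{1}{38416} = \frac{35337}{38416}$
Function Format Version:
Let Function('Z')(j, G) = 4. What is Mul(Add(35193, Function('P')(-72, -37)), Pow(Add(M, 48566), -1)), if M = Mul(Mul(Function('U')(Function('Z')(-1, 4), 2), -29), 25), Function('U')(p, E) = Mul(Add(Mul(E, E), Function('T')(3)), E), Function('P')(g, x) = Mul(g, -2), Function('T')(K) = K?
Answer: Rational(35337, 38416) ≈ 0.91985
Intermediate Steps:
Function('P')(g, x) = Mul(-2, g)
Function('U')(p, E) = Mul(E, Add(3, Pow(E, 2))) (Function('U')(p, E) = Mul(Add(Mul(E, E), 3), E) = Mul(Add(Pow(E, 2), 3), E) = Mul(Add(3, Pow(E, 2)), E) = Mul(E, Add(3, Pow(E, 2))))
M = -10150 (M = Mul(Mul(Mul(2, Add(3, Pow(2, 2))), -29), 25) = Mul(Mul(Mul(2, Add(3, 4)), -29), 25) = Mul(Mul(Mul(2, 7), -29), 25) = Mul(Mul(14, -29), 25) = Mul(-406, 25) = -10150)
Mul(Add(35193, Function('P')(-72, -37)), Pow(Add(M, 48566), -1)) = Mul(Add(35193, Mul(-2, -72)), Pow(Add(-10150, 48566), -1)) = Mul(Add(35193, 144), Pow(38416, -1)) = Mul(35337, Rational(1, 38416)) = Rational(35337, 38416)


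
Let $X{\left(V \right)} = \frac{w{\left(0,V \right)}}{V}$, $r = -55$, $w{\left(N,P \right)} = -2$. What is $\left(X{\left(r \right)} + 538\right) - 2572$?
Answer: $- \frac{111868}{55} \approx -2034.0$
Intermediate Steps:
$X{\left(V \right)} = - \frac{2}{V}$
$\left(X{\left(r \right)} + 538\right) - 2572 = \left(- \frac{2}{-55} + 538\right) - 2572 = \left(\left(-2\right) \left(- \frac{1}{55}\right) + 538\right) - 2572 = \left(\frac{2}{55} + 538\right) - 2572 = \frac{29592}{55} - 2572 = - \frac{111868}{55}$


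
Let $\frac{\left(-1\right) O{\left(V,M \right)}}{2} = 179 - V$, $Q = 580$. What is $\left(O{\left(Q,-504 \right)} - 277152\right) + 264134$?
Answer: $-12216$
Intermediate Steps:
$O{\left(V,M \right)} = -358 + 2 V$ ($O{\left(V,M \right)} = - 2 \left(179 - V\right) = -358 + 2 V$)
$\left(O{\left(Q,-504 \right)} - 277152\right) + 264134 = \left(\left(-358 + 2 \cdot 580\right) - 277152\right) + 264134 = \left(\left(-358 + 1160\right) - 277152\right) + 264134 = \left(802 - 277152\right) + 264134 = -276350 + 264134 = -12216$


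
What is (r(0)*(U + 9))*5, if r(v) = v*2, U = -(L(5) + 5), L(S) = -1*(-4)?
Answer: 0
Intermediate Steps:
L(S) = 4
U = -9 (U = -(4 + 5) = -1*9 = -9)
r(v) = 2*v
(r(0)*(U + 9))*5 = ((2*0)*(-9 + 9))*5 = (0*0)*5 = 0*5 = 0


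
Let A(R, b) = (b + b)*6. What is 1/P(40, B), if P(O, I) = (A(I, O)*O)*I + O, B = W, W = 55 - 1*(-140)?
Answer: 1/3744040 ≈ 2.6709e-7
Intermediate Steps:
W = 195 (W = 55 + 140 = 195)
B = 195
A(R, b) = 12*b (A(R, b) = (2*b)*6 = 12*b)
P(O, I) = O + 12*I*O**2 (P(O, I) = ((12*O)*O)*I + O = (12*O**2)*I + O = 12*I*O**2 + O = O + 12*I*O**2)
1/P(40, B) = 1/(40*(1 + 12*195*40)) = 1/(40*(1 + 93600)) = 1/(40*93601) = 1/3744040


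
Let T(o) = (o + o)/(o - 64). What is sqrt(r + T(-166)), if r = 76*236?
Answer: sqrt(237222690)/115 ≈ 133.93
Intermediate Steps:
T(o) = 2*o/(-64 + o) (T(o) = (2*o)/(-64 + o) = 2*o/(-64 + o))
r = 17936
sqrt(r + T(-166)) = sqrt(17936 + 2*(-166)/(-64 - 166)) = sqrt(17936 + 2*(-166)/(-230)) = sqrt(17936 + 2*(-166)*(-1/230)) = sqrt(17936 + 166/115) = sqrt(2062806/115) = sqrt(237222690)/115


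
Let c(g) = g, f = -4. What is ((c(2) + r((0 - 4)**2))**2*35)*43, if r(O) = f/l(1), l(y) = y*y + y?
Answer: 0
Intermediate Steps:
l(y) = y + y**2 (l(y) = y**2 + y = y + y**2)
r(O) = -2 (r(O) = -4/(1 + 1) = -4/(1*2) = -4/2 = -4*1/2 = -2)
((c(2) + r((0 - 4)**2))**2*35)*43 = ((2 - 2)**2*35)*43 = (0**2*35)*43 = (0*35)*43 = 0*43 = 0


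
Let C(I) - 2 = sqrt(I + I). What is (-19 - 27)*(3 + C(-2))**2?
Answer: -966 - 920*I ≈ -966.0 - 920.0*I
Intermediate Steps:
C(I) = 2 + sqrt(2)*sqrt(I) (C(I) = 2 + sqrt(I + I) = 2 + sqrt(2*I) = 2 + sqrt(2)*sqrt(I))
(-19 - 27)*(3 + C(-2))**2 = (-19 - 27)*(3 + (2 + sqrt(2)*sqrt(-2)))**2 = -46*(3 + (2 + sqrt(2)*(I*sqrt(2))))**2 = -46*(3 + (2 + 2*I))**2 = -46*(5 + 2*I)**2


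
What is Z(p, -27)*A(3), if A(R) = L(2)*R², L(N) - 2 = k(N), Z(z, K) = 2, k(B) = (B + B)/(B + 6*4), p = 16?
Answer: 504/13 ≈ 38.769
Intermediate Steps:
k(B) = 2*B/(24 + B) (k(B) = (2*B)/(B + 24) = (2*B)/(24 + B) = 2*B/(24 + B))
L(N) = 2 + 2*N/(24 + N)
A(R) = 28*R²/13 (A(R) = (4*(12 + 2)/(24 + 2))*R² = (4*14/26)*R² = (4*(1/26)*14)*R² = 28*R²/13)
Z(p, -27)*A(3) = 2*((28/13)*3²) = 2*((28/13)*9) = 2*(252/13) = 504/13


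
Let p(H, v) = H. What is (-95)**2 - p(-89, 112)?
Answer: 9114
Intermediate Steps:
(-95)**2 - p(-89, 112) = (-95)**2 - 1*(-89) = 9025 + 89 = 9114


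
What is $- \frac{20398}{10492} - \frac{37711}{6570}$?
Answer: $- \frac{66209834}{8616555} \approx -7.684$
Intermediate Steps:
$- \frac{20398}{10492} - \frac{37711}{6570} = \left(-20398\right) \frac{1}{10492} - \frac{37711}{6570} = - \frac{10199}{5246} - \frac{37711}{6570} = - \frac{66209834}{8616555}$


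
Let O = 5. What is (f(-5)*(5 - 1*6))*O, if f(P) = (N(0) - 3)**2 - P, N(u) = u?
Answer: -70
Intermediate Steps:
f(P) = 9 - P (f(P) = (0 - 3)**2 - P = (-3)**2 - P = 9 - P)
(f(-5)*(5 - 1*6))*O = ((9 - 1*(-5))*(5 - 1*6))*5 = ((9 + 5)*(5 - 6))*5 = (14*(-1))*5 = -14*5 = -70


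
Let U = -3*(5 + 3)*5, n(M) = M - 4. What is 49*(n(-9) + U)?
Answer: -6517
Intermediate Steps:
n(M) = -4 + M
U = -120 (U = -3*8*5 = -24*5 = -120)
49*(n(-9) + U) = 49*((-4 - 9) - 120) = 49*(-13 - 120) = 49*(-133) = -6517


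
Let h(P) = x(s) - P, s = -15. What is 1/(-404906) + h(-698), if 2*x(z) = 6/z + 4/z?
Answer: 847468255/1214718 ≈ 697.67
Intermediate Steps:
x(z) = 5/z (x(z) = (6/z + 4/z)/2 = (10/z)/2 = 5/z)
h(P) = -⅓ - P (h(P) = 5/(-15) - P = 5*(-1/15) - P = -⅓ - P)
1/(-404906) + h(-698) = 1/(-404906) + (-⅓ - 1*(-698)) = -1/404906 + (-⅓ + 698) = -1/404906 + 2093/3 = 847468255/1214718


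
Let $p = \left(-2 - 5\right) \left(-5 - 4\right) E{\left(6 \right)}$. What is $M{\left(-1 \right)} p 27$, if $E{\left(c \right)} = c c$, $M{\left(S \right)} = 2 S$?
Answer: $-122472$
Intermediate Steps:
$E{\left(c \right)} = c^{2}$
$p = 2268$ ($p = \left(-2 - 5\right) \left(-5 - 4\right) 6^{2} = \left(-7\right) \left(-9\right) 36 = 63 \cdot 36 = 2268$)
$M{\left(-1 \right)} p 27 = 2 \left(-1\right) 2268 \cdot 27 = \left(-2\right) 2268 \cdot 27 = \left(-4536\right) 27 = -122472$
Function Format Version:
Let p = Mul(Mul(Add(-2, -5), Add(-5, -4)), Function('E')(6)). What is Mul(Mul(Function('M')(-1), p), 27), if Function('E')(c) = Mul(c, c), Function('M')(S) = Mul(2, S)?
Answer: -122472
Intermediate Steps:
Function('E')(c) = Pow(c, 2)
p = 2268 (p = Mul(Mul(Add(-2, -5), Add(-5, -4)), Pow(6, 2)) = Mul(Mul(-7, -9), 36) = Mul(63, 36) = 2268)
Mul(Mul(Function('M')(-1), p), 27) = Mul(Mul(Mul(2, -1), 2268), 27) = Mul(Mul(-2, 2268), 27) = Mul(-4536, 27) = -122472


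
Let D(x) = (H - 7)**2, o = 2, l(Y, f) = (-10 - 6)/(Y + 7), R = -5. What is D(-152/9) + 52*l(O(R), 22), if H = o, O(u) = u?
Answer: -391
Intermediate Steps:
l(Y, f) = -16/(7 + Y)
H = 2
D(x) = 25 (D(x) = (2 - 7)**2 = (-5)**2 = 25)
D(-152/9) + 52*l(O(R), 22) = 25 + 52*(-16/(7 - 5)) = 25 + 52*(-16/2) = 25 + 52*(-16*1/2) = 25 + 52*(-8) = 25 - 416 = -391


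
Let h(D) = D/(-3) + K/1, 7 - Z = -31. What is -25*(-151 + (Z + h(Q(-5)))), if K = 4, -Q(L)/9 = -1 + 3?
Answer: 2575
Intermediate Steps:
Z = 38 (Z = 7 - 1*(-31) = 7 + 31 = 38)
Q(L) = -18 (Q(L) = -9*(-1 + 3) = -9*2 = -18)
h(D) = 4 - D/3 (h(D) = D/(-3) + 4/1 = D*(-⅓) + 4*1 = -D/3 + 4 = 4 - D/3)
-25*(-151 + (Z + h(Q(-5)))) = -25*(-151 + (38 + (4 - ⅓*(-18)))) = -25*(-151 + (38 + (4 + 6))) = -25*(-151 + (38 + 10)) = -25*(-151 + 48) = -25*(-103) = 2575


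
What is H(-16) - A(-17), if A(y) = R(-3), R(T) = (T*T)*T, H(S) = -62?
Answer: -35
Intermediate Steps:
R(T) = T³ (R(T) = T²*T = T³)
A(y) = -27 (A(y) = (-3)³ = -27)
H(-16) - A(-17) = -62 - 1*(-27) = -62 + 27 = -35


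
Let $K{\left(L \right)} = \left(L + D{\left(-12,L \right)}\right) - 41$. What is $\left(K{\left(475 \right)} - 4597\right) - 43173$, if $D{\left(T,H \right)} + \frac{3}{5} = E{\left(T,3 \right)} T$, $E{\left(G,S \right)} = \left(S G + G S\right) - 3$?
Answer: $- \frac{232183}{5} \approx -46437.0$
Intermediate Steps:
$E{\left(G,S \right)} = -3 + 2 G S$ ($E{\left(G,S \right)} = \left(G S + G S\right) - 3 = 2 G S - 3 = -3 + 2 G S$)
$D{\left(T,H \right)} = - \frac{3}{5} + T \left(-3 + 6 T\right)$ ($D{\left(T,H \right)} = - \frac{3}{5} + \left(-3 + 2 T 3\right) T = - \frac{3}{5} + \left(-3 + 6 T\right) T = - \frac{3}{5} + T \left(-3 + 6 T\right)$)
$K{\left(L \right)} = \frac{4292}{5} + L$ ($K{\left(L \right)} = \left(L - \left(\frac{3}{5} + 36 \left(-1 + 2 \left(-12\right)\right)\right)\right) - 41 = \left(L - \left(\frac{3}{5} + 36 \left(-1 - 24\right)\right)\right) - 41 = \left(L - \left(\frac{3}{5} + 36 \left(-25\right)\right)\right) - 41 = \left(L + \left(- \frac{3}{5} + 900\right)\right) - 41 = \left(L + \frac{4497}{5}\right) - 41 = \left(\frac{4497}{5} + L\right) - 41 = \frac{4292}{5} + L$)
$\left(K{\left(475 \right)} - 4597\right) - 43173 = \left(\left(\frac{4292}{5} + 475\right) - 4597\right) - 43173 = \left(\frac{6667}{5} - 4597\right) - 43173 = - \frac{16318}{5} - 43173 = - \frac{232183}{5}$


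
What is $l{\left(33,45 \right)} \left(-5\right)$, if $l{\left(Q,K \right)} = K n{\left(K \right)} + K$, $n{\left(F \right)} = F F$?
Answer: $-455850$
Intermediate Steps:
$n{\left(F \right)} = F^{2}$
$l{\left(Q,K \right)} = K + K^{3}$ ($l{\left(Q,K \right)} = K K^{2} + K = K^{3} + K = K + K^{3}$)
$l{\left(33,45 \right)} \left(-5\right) = \left(45 + 45^{3}\right) \left(-5\right) = \left(45 + 91125\right) \left(-5\right) = 91170 \left(-5\right) = -455850$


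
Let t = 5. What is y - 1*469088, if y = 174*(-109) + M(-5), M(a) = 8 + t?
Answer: -488041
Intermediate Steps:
M(a) = 13 (M(a) = 8 + 5 = 13)
y = -18953 (y = 174*(-109) + 13 = -18966 + 13 = -18953)
y - 1*469088 = -18953 - 1*469088 = -18953 - 469088 = -488041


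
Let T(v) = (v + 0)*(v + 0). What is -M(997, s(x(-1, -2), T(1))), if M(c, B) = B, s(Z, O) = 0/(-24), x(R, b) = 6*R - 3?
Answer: 0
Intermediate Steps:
T(v) = v² (T(v) = v*v = v²)
x(R, b) = -3 + 6*R
s(Z, O) = 0 (s(Z, O) = 0*(-1/24) = 0)
-M(997, s(x(-1, -2), T(1))) = -1*0 = 0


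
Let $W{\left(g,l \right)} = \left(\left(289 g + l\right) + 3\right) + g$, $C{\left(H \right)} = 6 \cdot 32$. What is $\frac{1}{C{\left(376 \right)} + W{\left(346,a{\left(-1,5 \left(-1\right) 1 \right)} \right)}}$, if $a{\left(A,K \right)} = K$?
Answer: $\frac{1}{100530} \approx 9.9473 \cdot 10^{-6}$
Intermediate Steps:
$C{\left(H \right)} = 192$
$W{\left(g,l \right)} = 3 + l + 290 g$ ($W{\left(g,l \right)} = \left(\left(l + 289 g\right) + 3\right) + g = \left(3 + l + 289 g\right) + g = 3 + l + 290 g$)
$\frac{1}{C{\left(376 \right)} + W{\left(346,a{\left(-1,5 \left(-1\right) 1 \right)} \right)}} = \frac{1}{192 + \left(3 + 5 \left(-1\right) 1 + 290 \cdot 346\right)} = \frac{1}{192 + \left(3 - 5 + 100340\right)} = \frac{1}{192 + 100338} = \frac{1}{100530}$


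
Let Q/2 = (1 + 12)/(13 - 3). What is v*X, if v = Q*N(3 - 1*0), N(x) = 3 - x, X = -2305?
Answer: 0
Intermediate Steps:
Q = 13/5 (Q = 2*((1 + 12)/(13 - 3)) = 2*(13/10) = 13/5 ≈ 2.6000)
v = 0 (v = 13*(3 - (3 - 1*0))/5 = 13*(3 - (3 + 0))/5 = 13*(3 - 1*3)/5 = 13*(3 - 3)/5 = (13/5)*0 = 0)
v*X = 0*(-2305) = 0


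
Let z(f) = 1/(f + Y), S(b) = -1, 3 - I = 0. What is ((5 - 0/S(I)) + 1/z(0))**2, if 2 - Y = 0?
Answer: 49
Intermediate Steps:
Y = 2 (Y = 2 - 1*0 = 2 + 0 = 2)
I = 3 (I = 3 - 1*0 = 3 + 0 = 3)
z(f) = 1/(2 + f) (z(f) = 1/(f + 2) = 1/(2 + f))
((5 - 0/S(I)) + 1/z(0))**2 = ((5 - 0/(-1)) + 1/(1/(2 + 0)))**2 = ((5 - 0*(-1)) + 1/(1/2))**2 = ((5 - 1*0) + 1/(1/2))**2 = ((5 + 0) + 2)**2 = (5 + 2)**2 = 7**2 = 49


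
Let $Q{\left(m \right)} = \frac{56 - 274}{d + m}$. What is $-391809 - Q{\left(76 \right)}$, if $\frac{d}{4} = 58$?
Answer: $- \frac{60338477}{154} \approx -3.9181 \cdot 10^{5}$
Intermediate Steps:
$d = 232$ ($d = 4 \cdot 58 = 232$)
$Q{\left(m \right)} = - \frac{218}{232 + m}$ ($Q{\left(m \right)} = \frac{56 - 274}{232 + m} = - \frac{218}{232 + m}$)
$-391809 - Q{\left(76 \right)} = -391809 - - \frac{218}{232 + 76} = -391809 - - \frac{218}{308} = -391809 - \left(-218\right) \frac{1}{308} = -391809 - - \frac{109}{154} = -391809 + \frac{109}{154} = - \frac{60338477}{154}$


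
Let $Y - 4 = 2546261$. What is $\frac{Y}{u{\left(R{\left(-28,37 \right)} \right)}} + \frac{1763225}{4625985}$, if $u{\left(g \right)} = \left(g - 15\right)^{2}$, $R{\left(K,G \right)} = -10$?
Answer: $\frac{471203428466}{115649625} \approx 4074.4$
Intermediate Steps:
$Y = 2546265$ ($Y = 4 + 2546261 = 2546265$)
$u{\left(g \right)} = \left(-15 + g\right)^{2}$
$\frac{Y}{u{\left(R{\left(-28,37 \right)} \right)}} + \frac{1763225}{4625985} = \frac{2546265}{\left(-15 - 10\right)^{2}} + \frac{1763225}{4625985} = \frac{2546265}{\left(-25\right)^{2}} + 1763225 \cdot \frac{1}{4625985} = \frac{2546265}{625} + \frac{352645}{925197} = 2546265 \cdot \frac{1}{625} + \frac{352645}{925197} = \frac{509253}{125} + \frac{352645}{925197} = \frac{471203428466}{115649625}$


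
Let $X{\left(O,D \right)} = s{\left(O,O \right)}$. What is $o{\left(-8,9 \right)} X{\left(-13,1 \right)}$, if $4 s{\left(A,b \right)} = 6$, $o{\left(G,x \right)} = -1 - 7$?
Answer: $-12$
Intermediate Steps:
$o{\left(G,x \right)} = -8$
$s{\left(A,b \right)} = \frac{3}{2}$ ($s{\left(A,b \right)} = \frac{1}{4} \cdot 6 = \frac{3}{2}$)
$X{\left(O,D \right)} = \frac{3}{2}$
$o{\left(-8,9 \right)} X{\left(-13,1 \right)} = \left(-8\right) \frac{3}{2} = -12$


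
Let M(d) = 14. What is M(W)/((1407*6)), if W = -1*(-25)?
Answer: 1/603 ≈ 0.0016584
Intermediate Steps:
W = 25
M(W)/((1407*6)) = 14/((1407*6)) = 14/8442 = 14*(1/8442) = 1/603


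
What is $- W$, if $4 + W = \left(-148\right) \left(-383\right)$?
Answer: $-56680$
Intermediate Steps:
$W = 56680$ ($W = -4 - -56684 = -4 + 56684 = 56680$)
$- W = \left(-1\right) 56680 = -56680$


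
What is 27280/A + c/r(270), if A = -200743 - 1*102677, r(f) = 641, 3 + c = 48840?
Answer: 740031803/9724611 ≈ 76.099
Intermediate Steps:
c = 48837 (c = -3 + 48840 = 48837)
A = -303420 (A = -200743 - 102677 = -303420)
27280/A + c/r(270) = 27280/(-303420) + 48837/641 = 27280*(-1/303420) + 48837*(1/641) = -1364/15171 + 48837/641 = 740031803/9724611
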